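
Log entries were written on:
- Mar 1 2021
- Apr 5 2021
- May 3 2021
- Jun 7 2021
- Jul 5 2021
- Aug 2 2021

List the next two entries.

Gaps: 35, 28, 35, 28, 28 days — a mix of 28 and 35. Every date is a Monday.
Each is the 1st Monday of its month.
September 2021 — 1st Monday is Sep 6 2021.
October 2021 — 1st Monday is Oct 4 2021.

Sep 6 2021, Oct 4 2021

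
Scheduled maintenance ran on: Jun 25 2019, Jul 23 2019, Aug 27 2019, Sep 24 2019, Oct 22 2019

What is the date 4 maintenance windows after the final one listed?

All dates are Tuesdays, 28, 35, 28, 28 days apart.
Specifically, the 4th Tuesday of each month.
November 2019 — 4th Tuesday is Nov 26 2019.
December 2019 — 4th Tuesday is Dec 24 2019.
4th Tuesday of January 2020: Jan 28 2020.
4th Tuesday of February 2020: Feb 25 2020.

Feb 25 2020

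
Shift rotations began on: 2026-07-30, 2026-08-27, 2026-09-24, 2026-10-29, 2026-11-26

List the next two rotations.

All Thursdays; the gaps (28, 28, 35, 28) vary with month length.
This is the last Thursday of each month.
Last Thursday of December 2026: 2026-12-31.
January 2027 ends with Thursday 2027-01-28.

2026-12-31, 2027-01-28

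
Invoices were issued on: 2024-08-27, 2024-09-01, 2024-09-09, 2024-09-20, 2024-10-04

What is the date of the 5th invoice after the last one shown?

The spacing grows by 3 each time: 5, 8, 11, 14 days.
Next gap: 17 days. 2024-10-04 + 17 days = 2024-10-21.
Next gap: 20 days. 2024-10-21 + 20 days = 2024-11-10.
Next gap: 23 days. 2024-11-10 + 23 days = 2024-12-03.
Next gap: 26 days. 2024-12-03 + 26 days = 2024-12-29.
Next gap: 29 days. 2024-12-29 + 29 days = 2025-01-27.

2025-01-27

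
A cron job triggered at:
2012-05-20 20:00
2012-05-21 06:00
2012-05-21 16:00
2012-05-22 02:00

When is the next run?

2012-05-22 12:00

The interval is a steady 10 hours (10, 10, 10).
2012-05-22 02:00 + 10 h = 2012-05-22 12:00.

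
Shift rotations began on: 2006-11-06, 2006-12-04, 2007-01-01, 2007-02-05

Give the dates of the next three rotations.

2007-03-05, 2007-04-02, 2007-05-07

All dates are Mondays, 28, 28, 35 days apart.
Specifically, the 1st Monday of each month.
1st Monday of March 2007: 2007-03-05.
1st Monday of April 2007: 2007-04-02.
1st Monday of May 2007: 2007-05-07.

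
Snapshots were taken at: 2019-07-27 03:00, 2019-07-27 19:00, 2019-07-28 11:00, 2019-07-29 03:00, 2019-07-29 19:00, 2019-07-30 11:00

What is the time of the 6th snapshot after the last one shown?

2019-08-03 11:00

Gaps: 16, 16, 16, 16, 16 hours — each event is 16 hours after the previous one.
2019-07-30 11:00 + 16 h = 2019-07-31 03:00.
2019-07-31 03:00 + 16 h = 2019-07-31 19:00.
2019-07-31 19:00 + 16 h = 2019-08-01 11:00.
2019-08-01 11:00 + 16 h = 2019-08-02 03:00.
2019-08-02 03:00 + 16 h = 2019-08-02 19:00.
2019-08-02 19:00 + 16 h = 2019-08-03 11:00.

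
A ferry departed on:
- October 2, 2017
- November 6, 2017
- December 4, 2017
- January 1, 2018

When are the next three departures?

February 5, 2018; March 5, 2018; April 2, 2018

These are Mondays at 28- or 35-day spacing (35, 28, 28).
The pattern: 1st Monday of the month.
1st Monday of February 2018: February 5, 2018.
March 2018 — 1st Monday is March 5, 2018.
April 2018 — 1st Monday is April 2, 2018.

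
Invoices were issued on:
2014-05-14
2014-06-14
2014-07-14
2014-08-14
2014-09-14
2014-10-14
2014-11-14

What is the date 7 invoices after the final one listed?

2015-06-14

Gaps: 31, 30, 31, 31, 30, 31 days — not constant. Every event is on the 14th of the month.
Pattern: the 14th of each month.
December 2014: 2014-12-14.
Next: January 2015 → 2015-01-14.
Next: February 2015 → 2015-02-14.
Next: March 2015 → 2015-03-14.
April 2015: 2015-04-14.
Next: May 2015 → 2015-05-14.
Next: June 2015 → 2015-06-14.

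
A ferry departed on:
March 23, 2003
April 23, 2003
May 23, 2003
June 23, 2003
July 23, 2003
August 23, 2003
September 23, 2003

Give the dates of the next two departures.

October 23, 2003; November 23, 2003

Gaps: 31, 30, 31, 30, 31, 31 days — not constant. Every event is on the 23rd of the month.
Pattern: the 23rd of each month.
Next: October 2003 → October 23, 2003.
Next: November 2003 → November 23, 2003.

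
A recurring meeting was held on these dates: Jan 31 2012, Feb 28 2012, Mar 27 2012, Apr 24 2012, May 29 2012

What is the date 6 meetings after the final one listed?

Nov 27 2012

These are Tuesdays with 28, 28, 28, 35-day gaps.
Each is the final Tuesday of its month — Jan 31 2012 is past the 28th, so '4th Tuesday' doesn't fit.
Last Tuesday of June 2012: Jun 26 2012.
Last Tuesday of July 2012: Jul 31 2012.
August 2012 ends with Tuesday Aug 28 2012.
Last Tuesday of September 2012: Sep 25 2012.
Last Tuesday of October 2012: Oct 30 2012.
Last Tuesday of November 2012: Nov 27 2012.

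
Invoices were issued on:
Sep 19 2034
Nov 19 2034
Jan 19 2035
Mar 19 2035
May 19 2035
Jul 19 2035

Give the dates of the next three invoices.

The day-of-month is always 19 (61, 61, 59, 61, 61 days between events).
So this recurs on the 19th of every 2 months.
September 2035: Sep 19 2035.
Next: November 2035 → Nov 19 2035.
January 2036: Jan 19 2036.

Sep 19 2035, Nov 19 2035, Jan 19 2036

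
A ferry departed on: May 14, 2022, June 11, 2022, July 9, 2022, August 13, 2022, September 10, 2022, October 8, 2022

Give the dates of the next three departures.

November 12, 2022; December 10, 2022; January 14, 2023

Gaps: 28, 28, 35, 28, 28 days — a mix of 28 and 35. Every date is a Saturday.
Each is the 2nd Saturday of its month.
2nd Saturday of November 2022: November 12, 2022.
2nd Saturday of December 2022: December 10, 2022.
2nd Saturday of January 2023: January 14, 2023.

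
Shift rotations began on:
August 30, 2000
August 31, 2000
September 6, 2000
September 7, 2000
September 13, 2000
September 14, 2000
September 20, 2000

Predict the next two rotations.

Every event lands on a Wednesday or Thursday (gaps cycle 1, 6, 1, 6, 1, 6).
So the schedule is: every Wednesday and Thursday.
Next Thursday: September 21, 2000.
The following Wednesday is September 27, 2000.

September 21, 2000; September 27, 2000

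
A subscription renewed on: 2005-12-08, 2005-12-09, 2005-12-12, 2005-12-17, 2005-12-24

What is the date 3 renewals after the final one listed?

Gaps: 1, 3, 5, 7 days — each gap is 2 larger than the previous one.
Next gap: 9 days. 2005-12-24 + 9 days = 2006-01-02.
Next gap: 11 days. 2006-01-02 + 11 days = 2006-01-13.
Next gap: 13 days. 2006-01-13 + 13 days = 2006-01-26.

2006-01-26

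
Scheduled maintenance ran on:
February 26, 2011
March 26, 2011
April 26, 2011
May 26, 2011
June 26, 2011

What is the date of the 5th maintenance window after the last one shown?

November 26, 2011

The day-of-month is always 26 (28, 31, 30, 31 days between events).
So this recurs on the 26th of each month.
Next: July 2011 → July 26, 2011.
Next: August 2011 → August 26, 2011.
September 2011: September 26, 2011.
October 2011: October 26, 2011.
November 2011: November 26, 2011.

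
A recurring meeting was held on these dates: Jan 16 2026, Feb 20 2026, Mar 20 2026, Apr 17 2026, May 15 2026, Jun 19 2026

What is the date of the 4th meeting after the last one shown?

Oct 16 2026

These are Fridays at 28- or 35-day spacing (35, 28, 28, 28, 35).
The pattern: 3rd Friday of the month.
July 2026 — 3rd Friday is Jul 17 2026.
August 2026 — 3rd Friday is Aug 21 2026.
September 2026 — 3rd Friday is Sep 18 2026.
October 2026 — 3rd Friday is Oct 16 2026.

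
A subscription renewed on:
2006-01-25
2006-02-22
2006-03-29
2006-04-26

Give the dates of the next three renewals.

Every date is a Wednesday; gaps 28, 35, 28 days.
Each is the last Wednesday of its month (at least one falls on the 29th or later, ruling out '4th Wednesday').
Last Wednesday of May 2006: 2006-05-31.
June 2006 ends with Wednesday 2006-06-28.
July 2006 ends with Wednesday 2006-07-26.

2006-05-31, 2006-06-28, 2006-07-26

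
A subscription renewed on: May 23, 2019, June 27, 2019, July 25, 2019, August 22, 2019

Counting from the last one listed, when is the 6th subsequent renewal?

Gaps: 35, 28, 28 days — a mix of 28 and 35. Every date is a Thursday.
Each is the 4th Thursday of its month.
4th Thursday of September 2019: September 26, 2019.
October 2019 — 4th Thursday is October 24, 2019.
4th Thursday of November 2019: November 28, 2019.
December 2019 — 4th Thursday is December 26, 2019.
4th Thursday of January 2020: January 23, 2020.
February 2020 — 4th Thursday is February 27, 2020.

February 27, 2020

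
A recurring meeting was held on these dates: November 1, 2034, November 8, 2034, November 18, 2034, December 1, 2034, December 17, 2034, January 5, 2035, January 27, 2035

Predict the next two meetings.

February 21, 2035; March 21, 2035

Gaps: 7, 10, 13, 16, 19, 22 days — each gap is 3 larger than the previous one.
Next gap: 25 days. January 27, 2035 + 25 days = February 21, 2035.
Next gap: 28 days. February 21, 2035 + 28 days = March 21, 2035.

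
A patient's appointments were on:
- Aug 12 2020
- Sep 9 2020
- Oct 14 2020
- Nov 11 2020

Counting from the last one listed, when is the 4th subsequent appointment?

All dates are Wednesdays, 28, 35, 28 days apart.
Specifically, the 2nd Wednesday of each month.
2nd Wednesday of December 2020: Dec 9 2020.
2nd Wednesday of January 2021: Jan 13 2021.
February 2021 — 2nd Wednesday is Feb 10 2021.
2nd Wednesday of March 2021: Mar 10 2021.

Mar 10 2021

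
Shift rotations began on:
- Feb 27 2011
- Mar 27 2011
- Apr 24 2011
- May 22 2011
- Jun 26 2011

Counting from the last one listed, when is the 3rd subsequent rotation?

Gaps: 28, 28, 28, 35 days — a mix of 28 and 35. Every date is a Sunday.
Each is the 4th Sunday of its month.
4th Sunday of July 2011: Jul 24 2011.
August 2011 — 4th Sunday is Aug 28 2011.
4th Sunday of September 2011: Sep 25 2011.

Sep 25 2011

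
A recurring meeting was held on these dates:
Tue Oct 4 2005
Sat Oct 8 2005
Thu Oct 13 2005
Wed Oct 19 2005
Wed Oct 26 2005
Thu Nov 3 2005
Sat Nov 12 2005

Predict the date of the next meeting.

Gaps: 4, 5, 6, 7, 8, 9 days — each gap is 1 larger than the previous one.
Next gap: 10 days. Sat Nov 12 2005 + 10 days = Tue Nov 22 2005.

Tue Nov 22 2005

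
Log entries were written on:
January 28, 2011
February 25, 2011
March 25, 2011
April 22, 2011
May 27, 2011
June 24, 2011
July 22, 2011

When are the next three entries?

August 26, 2011; September 23, 2011; October 28, 2011

Gaps: 28, 28, 28, 35, 28, 28 days — a mix of 28 and 35. Every date is a Friday.
Each is the 4th Friday of its month.
4th Friday of August 2011: August 26, 2011.
September 2011 — 4th Friday is September 23, 2011.
October 2011 — 4th Friday is October 28, 2011.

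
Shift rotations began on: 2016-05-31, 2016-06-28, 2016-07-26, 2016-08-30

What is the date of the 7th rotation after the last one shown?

2017-03-28

Every date is a Tuesday; gaps 28, 28, 35 days.
Each is the last Tuesday of its month (at least one falls on the 29th or later, ruling out '4th Tuesday').
Last Tuesday of September 2016: 2016-09-27.
Last Tuesday of October 2016: 2016-10-25.
Last Tuesday of November 2016: 2016-11-29.
Last Tuesday of December 2016: 2016-12-27.
Last Tuesday of January 2017: 2017-01-31.
Last Tuesday of February 2017: 2017-02-28.
Last Tuesday of March 2017: 2017-03-28.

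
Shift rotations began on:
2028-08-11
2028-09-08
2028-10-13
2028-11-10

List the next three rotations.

Gaps: 28, 35, 28 days — a mix of 28 and 35. Every date is a Friday.
Each is the 2nd Friday of its month.
December 2028 — 2nd Friday is 2028-12-08.
2nd Friday of January 2029: 2029-01-12.
February 2029 — 2nd Friday is 2029-02-09.

2028-12-08, 2029-01-12, 2029-02-09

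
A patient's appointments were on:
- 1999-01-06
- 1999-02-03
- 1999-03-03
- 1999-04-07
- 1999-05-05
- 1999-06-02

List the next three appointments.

1999-07-07, 1999-08-04, 1999-09-01

These are Wednesdays at 28- or 35-day spacing (28, 28, 35, 28, 28).
The pattern: 1st Wednesday of the month.
1st Wednesday of July 1999: 1999-07-07.
August 1999 — 1st Wednesday is 1999-08-04.
September 1999 — 1st Wednesday is 1999-09-01.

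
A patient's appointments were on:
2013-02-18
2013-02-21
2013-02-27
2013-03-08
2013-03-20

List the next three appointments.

The spacing grows by 3 each time: 3, 6, 9, 12 days.
Next gap: 15 days. 2013-03-20 + 15 days = 2013-04-04.
Next gap: 18 days. 2013-04-04 + 18 days = 2013-04-22.
Next gap: 21 days. 2013-04-22 + 21 days = 2013-05-13.

2013-04-04, 2013-04-22, 2013-05-13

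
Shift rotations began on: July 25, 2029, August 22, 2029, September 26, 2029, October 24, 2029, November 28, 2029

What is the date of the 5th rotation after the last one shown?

April 24, 2030

All dates are Wednesdays, 28, 35, 28, 35 days apart.
Specifically, the 4th Wednesday of each month.
4th Wednesday of December 2029: December 26, 2029.
4th Wednesday of January 2030: January 23, 2030.
February 2030 — 4th Wednesday is February 27, 2030.
4th Wednesday of March 2030: March 27, 2030.
4th Wednesday of April 2030: April 24, 2030.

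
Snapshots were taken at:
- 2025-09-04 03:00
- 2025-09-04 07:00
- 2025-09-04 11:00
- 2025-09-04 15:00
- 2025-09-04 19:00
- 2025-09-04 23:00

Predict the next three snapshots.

Gaps: 4, 4, 4, 4, 4 hours — each event is 4 hours after the previous one.
2025-09-04 23:00 + 4 h = 2025-09-05 03:00.
2025-09-05 03:00 + 4 h = 2025-09-05 07:00.
2025-09-05 07:00 + 4 h = 2025-09-05 11:00.

2025-09-05 03:00, 2025-09-05 07:00, 2025-09-05 11:00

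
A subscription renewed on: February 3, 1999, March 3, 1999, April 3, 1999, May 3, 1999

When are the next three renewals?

June 3, 1999; July 3, 1999; August 3, 1999

The day-of-month is always 3 (28, 31, 30 days between events).
So this recurs on the 3rd of each month.
Next: June 1999 → June 3, 1999.
Next: July 1999 → July 3, 1999.
Next: August 1999 → August 3, 1999.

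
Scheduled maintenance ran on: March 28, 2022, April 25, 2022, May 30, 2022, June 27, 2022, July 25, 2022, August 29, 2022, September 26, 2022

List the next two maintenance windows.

Every date is a Monday; gaps 28, 35, 28, 28, 35, 28 days.
Each is the last Monday of its month (at least one falls on the 29th or later, ruling out '4th Monday').
October 2022 ends with Monday October 31, 2022.
Last Monday of November 2022: November 28, 2022.

October 31, 2022; November 28, 2022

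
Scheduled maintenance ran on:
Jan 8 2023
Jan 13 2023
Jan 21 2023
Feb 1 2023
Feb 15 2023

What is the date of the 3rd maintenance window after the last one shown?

Gaps: 5, 8, 11, 14 days — each gap is 3 larger than the previous one.
Next gap: 17 days. Feb 15 2023 + 17 days = Mar 4 2023.
Next gap: 20 days. Mar 4 2023 + 20 days = Mar 24 2023.
Next gap: 23 days. Mar 24 2023 + 23 days = Apr 16 2023.

Apr 16 2023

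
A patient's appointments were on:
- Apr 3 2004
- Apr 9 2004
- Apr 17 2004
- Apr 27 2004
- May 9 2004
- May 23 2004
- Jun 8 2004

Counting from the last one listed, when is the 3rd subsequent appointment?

Aug 7 2004

The spacing grows by 2 each time: 6, 8, 10, 12, 14, 16 days.
Next gap: 18 days. Jun 8 2004 + 18 days = Jun 26 2004.
Next gap: 20 days. Jun 26 2004 + 20 days = Jul 16 2004.
Next gap: 22 days. Jul 16 2004 + 22 days = Aug 7 2004.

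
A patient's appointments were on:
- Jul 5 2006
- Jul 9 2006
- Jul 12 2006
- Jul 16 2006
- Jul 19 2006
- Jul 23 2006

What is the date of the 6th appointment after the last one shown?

The gap pattern 4, 3, 4, 3, 4 repeats every 2 events.
These are the Wednesdays and Sundays of each week.
The following Wednesday is Jul 26 2006.
The following Sunday is Jul 30 2006.
The following Wednesday is Aug 2 2006.
Next Sunday: Aug 6 2006.
The following Wednesday is Aug 9 2006.
The following Sunday is Aug 13 2006.

Aug 13 2006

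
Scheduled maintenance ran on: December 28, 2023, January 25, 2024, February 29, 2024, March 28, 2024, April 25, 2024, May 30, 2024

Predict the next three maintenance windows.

June 27, 2024; July 25, 2024; August 29, 2024

Every date is a Thursday; gaps 28, 35, 28, 28, 35 days.
Each is the last Thursday of its month (at least one falls on the 29th or later, ruling out '4th Thursday').
Last Thursday of June 2024: June 27, 2024.
July 2024 ends with Thursday July 25, 2024.
Last Thursday of August 2024: August 29, 2024.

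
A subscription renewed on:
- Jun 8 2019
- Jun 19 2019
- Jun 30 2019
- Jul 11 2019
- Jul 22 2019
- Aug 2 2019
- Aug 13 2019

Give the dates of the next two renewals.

Every event comes 11 days after the last (11, 11, 11, 11, 11, 11).
Aug 13 2019 + 11 days = Aug 24 2019.
Aug 24 2019 + 11 days = Sep 4 2019.

Aug 24 2019, Sep 4 2019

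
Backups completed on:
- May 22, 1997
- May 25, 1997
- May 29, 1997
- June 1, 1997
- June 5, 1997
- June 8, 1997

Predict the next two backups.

June 12, 1997; June 15, 1997

Gaps: 3, 4, 3, 4, 3 days — not constant, but cyclic with period 2.
The events fall on every Thursday and Sunday.
The following Thursday is June 12, 1997.
The following Sunday is June 15, 1997.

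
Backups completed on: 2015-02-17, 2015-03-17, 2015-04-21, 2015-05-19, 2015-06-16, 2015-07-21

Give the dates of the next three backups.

These are Tuesdays at 28- or 35-day spacing (28, 35, 28, 28, 35).
The pattern: 3rd Tuesday of the month.
3rd Tuesday of August 2015: 2015-08-18.
3rd Tuesday of September 2015: 2015-09-15.
October 2015 — 3rd Tuesday is 2015-10-20.

2015-08-18, 2015-09-15, 2015-10-20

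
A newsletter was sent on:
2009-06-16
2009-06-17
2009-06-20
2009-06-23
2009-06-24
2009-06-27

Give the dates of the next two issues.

2009-06-30, 2009-07-01

The gap pattern 1, 3, 3, 1, 3 repeats every 3 events.
These are the Tuesdays, Wednesdays and Saturdays of each week.
The following Tuesday is 2009-06-30.
The following Wednesday is 2009-07-01.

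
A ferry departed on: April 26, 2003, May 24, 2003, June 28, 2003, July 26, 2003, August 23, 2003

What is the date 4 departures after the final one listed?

All dates are Saturdays, 28, 35, 28, 28 days apart.
Specifically, the 4th Saturday of each month.
September 2003 — 4th Saturday is September 27, 2003.
October 2003 — 4th Saturday is October 25, 2003.
4th Saturday of November 2003: November 22, 2003.
4th Saturday of December 2003: December 27, 2003.

December 27, 2003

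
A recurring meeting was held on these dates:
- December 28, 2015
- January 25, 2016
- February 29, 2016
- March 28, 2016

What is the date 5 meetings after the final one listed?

These are Mondays with 28, 35, 28-day gaps.
Each is the final Monday of its month — February 29, 2016 is past the 28th, so '4th Monday' doesn't fit.
April 2016 ends with Monday April 25, 2016.
Last Monday of May 2016: May 30, 2016.
Last Monday of June 2016: June 27, 2016.
Last Monday of July 2016: July 25, 2016.
August 2016 ends with Monday August 29, 2016.

August 29, 2016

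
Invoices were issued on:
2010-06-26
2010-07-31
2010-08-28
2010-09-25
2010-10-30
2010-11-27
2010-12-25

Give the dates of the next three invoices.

2011-01-29, 2011-02-26, 2011-03-26

These are Saturdays with 35, 28, 28, 35, 28, 28-day gaps.
Each is the final Saturday of its month — 2010-07-31 is past the 28th, so '4th Saturday' doesn't fit.
January 2011 ends with Saturday 2011-01-29.
Last Saturday of February 2011: 2011-02-26.
March 2011 ends with Saturday 2011-03-26.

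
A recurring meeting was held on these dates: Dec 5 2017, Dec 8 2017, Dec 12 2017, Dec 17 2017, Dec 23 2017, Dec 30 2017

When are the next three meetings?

The spacing grows by 1 each time: 3, 4, 5, 6, 7 days.
Next gap: 8 days. Dec 30 2017 + 8 days = Jan 7 2018.
Next gap: 9 days. Jan 7 2018 + 9 days = Jan 16 2018.
Next gap: 10 days. Jan 16 2018 + 10 days = Jan 26 2018.

Jan 7 2018, Jan 16 2018, Jan 26 2018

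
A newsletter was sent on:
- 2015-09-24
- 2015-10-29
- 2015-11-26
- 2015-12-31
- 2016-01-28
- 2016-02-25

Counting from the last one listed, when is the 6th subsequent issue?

All Thursdays; the gaps (35, 28, 35, 28, 28) vary with month length.
This is the last Thursday of each month.
Last Thursday of March 2016: 2016-03-31.
Last Thursday of April 2016: 2016-04-28.
Last Thursday of May 2016: 2016-05-26.
Last Thursday of June 2016: 2016-06-30.
Last Thursday of July 2016: 2016-07-28.
Last Thursday of August 2016: 2016-08-25.

2016-08-25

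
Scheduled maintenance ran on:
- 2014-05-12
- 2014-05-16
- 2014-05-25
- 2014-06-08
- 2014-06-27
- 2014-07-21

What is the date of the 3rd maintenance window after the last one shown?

Intervals are 4, 9, 14, 19, 24 days — an arithmetic progression with common difference 5.
Next gap: 29 days. 2014-07-21 + 29 days = 2014-08-19.
Next gap: 34 days. 2014-08-19 + 34 days = 2014-09-22.
Next gap: 39 days. 2014-09-22 + 39 days = 2014-10-31.

2014-10-31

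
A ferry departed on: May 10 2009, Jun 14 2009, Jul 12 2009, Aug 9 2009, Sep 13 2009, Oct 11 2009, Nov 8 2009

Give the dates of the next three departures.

Dec 13 2009, Jan 10 2010, Feb 14 2010

All dates are Sundays, 35, 28, 28, 35, 28, 28 days apart.
Specifically, the 2nd Sunday of each month.
December 2009 — 2nd Sunday is Dec 13 2009.
2nd Sunday of January 2010: Jan 10 2010.
2nd Sunday of February 2010: Feb 14 2010.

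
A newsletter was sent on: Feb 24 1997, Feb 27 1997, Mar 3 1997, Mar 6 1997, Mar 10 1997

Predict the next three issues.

Mar 13 1997, Mar 17 1997, Mar 20 1997

The gap pattern 3, 4, 3, 4 repeats every 2 events.
These are the Mondays and Thursdays of each week.
Next Thursday: Mar 13 1997.
The following Monday is Mar 17 1997.
The following Thursday is Mar 20 1997.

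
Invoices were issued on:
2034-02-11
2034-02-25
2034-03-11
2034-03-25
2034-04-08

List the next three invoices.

Gaps between consecutive events: 14, 14, 14, 14 days — a constant 14-day interval.
2034-04-08 + 14 days = 2034-04-22.
2034-04-22 + 14 days = 2034-05-06.
2034-05-06 + 14 days = 2034-05-20.

2034-04-22, 2034-05-06, 2034-05-20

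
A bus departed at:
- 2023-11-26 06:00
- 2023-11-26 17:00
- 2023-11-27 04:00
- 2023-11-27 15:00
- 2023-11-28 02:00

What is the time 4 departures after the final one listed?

The interval is a steady 11 hours (11, 11, 11, 11).
2023-11-28 02:00 + 11 h = 2023-11-28 13:00.
2023-11-28 13:00 + 11 h = 2023-11-29 00:00.
2023-11-29 00:00 + 11 h = 2023-11-29 11:00.
2023-11-29 11:00 + 11 h = 2023-11-29 22:00.

2023-11-29 22:00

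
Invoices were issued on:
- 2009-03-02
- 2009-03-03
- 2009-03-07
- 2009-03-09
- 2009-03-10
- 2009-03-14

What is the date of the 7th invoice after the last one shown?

2009-03-30

Gaps: 1, 4, 2, 1, 4 days — not constant, but cyclic with period 3.
The events fall on every Monday, Tuesday and Saturday.
The following Monday is 2009-03-16.
The following Tuesday is 2009-03-17.
The following Saturday is 2009-03-21.
The following Monday is 2009-03-23.
The following Tuesday is 2009-03-24.
Next Saturday: 2009-03-28.
The following Monday is 2009-03-30.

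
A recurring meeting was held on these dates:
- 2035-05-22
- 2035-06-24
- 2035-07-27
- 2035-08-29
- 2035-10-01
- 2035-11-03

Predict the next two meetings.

Gaps between consecutive events: 33, 33, 33, 33, 33 days — a constant 33-day interval.
2035-11-03 + 33 days = 2035-12-06.
2035-12-06 + 33 days = 2036-01-08.

2035-12-06, 2036-01-08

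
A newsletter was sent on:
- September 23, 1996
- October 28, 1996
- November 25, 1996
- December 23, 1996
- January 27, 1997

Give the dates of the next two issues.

These are Mondays at 28- or 35-day spacing (35, 28, 28, 35).
The pattern: 4th Monday of the month.
February 1997 — 4th Monday is February 24, 1997.
March 1997 — 4th Monday is March 24, 1997.

February 24, 1997; March 24, 1997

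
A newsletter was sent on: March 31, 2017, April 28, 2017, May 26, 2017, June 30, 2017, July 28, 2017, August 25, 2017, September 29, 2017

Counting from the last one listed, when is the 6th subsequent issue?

Every date is a Friday; gaps 28, 28, 35, 28, 28, 35 days.
Each is the last Friday of its month (at least one falls on the 29th or later, ruling out '4th Friday').
Last Friday of October 2017: October 27, 2017.
Last Friday of November 2017: November 24, 2017.
Last Friday of December 2017: December 29, 2017.
January 2018 ends with Friday January 26, 2018.
Last Friday of February 2018: February 23, 2018.
March 2018 ends with Friday March 30, 2018.

March 30, 2018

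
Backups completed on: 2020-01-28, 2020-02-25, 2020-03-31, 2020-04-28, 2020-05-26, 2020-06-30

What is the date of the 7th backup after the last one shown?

2021-01-26

These are Tuesdays with 28, 35, 28, 28, 35-day gaps.
Each is the final Tuesday of its month — 2020-03-31 is past the 28th, so '4th Tuesday' doesn't fit.
July 2020 ends with Tuesday 2020-07-28.
Last Tuesday of August 2020: 2020-08-25.
Last Tuesday of September 2020: 2020-09-29.
Last Tuesday of October 2020: 2020-10-27.
November 2020 ends with Tuesday 2020-11-24.
Last Tuesday of December 2020: 2020-12-29.
January 2021 ends with Tuesday 2021-01-26.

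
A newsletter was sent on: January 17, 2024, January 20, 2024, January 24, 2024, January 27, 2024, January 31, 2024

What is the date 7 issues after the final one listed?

February 24, 2024

Gaps: 3, 4, 3, 4 days — not constant, but cyclic with period 2.
The events fall on every Wednesday and Saturday.
Next Saturday: February 3, 2024.
The following Wednesday is February 7, 2024.
The following Saturday is February 10, 2024.
The following Wednesday is February 14, 2024.
The following Saturday is February 17, 2024.
Next Wednesday: February 21, 2024.
Next Saturday: February 24, 2024.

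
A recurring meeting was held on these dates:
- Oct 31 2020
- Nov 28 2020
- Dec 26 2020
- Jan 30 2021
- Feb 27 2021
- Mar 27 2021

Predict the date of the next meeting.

Apr 24 2021

All Saturdays; the gaps (28, 28, 35, 28, 28) vary with month length.
This is the last Saturday of each month.
April 2021 ends with Saturday Apr 24 2021.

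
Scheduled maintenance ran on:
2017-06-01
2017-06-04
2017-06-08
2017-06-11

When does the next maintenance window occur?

The gap pattern 3, 4, 3 repeats every 2 events.
These are the Thursdays and Sundays of each week.
The following Thursday is 2017-06-15.

2017-06-15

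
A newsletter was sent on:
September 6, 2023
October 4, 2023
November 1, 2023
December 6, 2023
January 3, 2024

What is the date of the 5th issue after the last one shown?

June 5, 2024

All dates are Wednesdays, 28, 28, 35, 28 days apart.
Specifically, the 1st Wednesday of each month.
1st Wednesday of February 2024: February 7, 2024.
March 2024 — 1st Wednesday is March 6, 2024.
1st Wednesday of April 2024: April 3, 2024.
1st Wednesday of May 2024: May 1, 2024.
1st Wednesday of June 2024: June 5, 2024.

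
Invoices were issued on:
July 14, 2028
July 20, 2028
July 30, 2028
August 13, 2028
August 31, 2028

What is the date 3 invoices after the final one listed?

Intervals are 6, 10, 14, 18 days — an arithmetic progression with common difference 4.
Next gap: 22 days. August 31, 2028 + 22 days = September 22, 2028.
Next gap: 26 days. September 22, 2028 + 26 days = October 18, 2028.
Next gap: 30 days. October 18, 2028 + 30 days = November 17, 2028.

November 17, 2028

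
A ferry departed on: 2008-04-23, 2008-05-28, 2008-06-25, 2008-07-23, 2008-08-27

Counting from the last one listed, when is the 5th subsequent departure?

These are Wednesdays at 28- or 35-day spacing (35, 28, 28, 35).
The pattern: 4th Wednesday of the month.
September 2008 — 4th Wednesday is 2008-09-24.
4th Wednesday of October 2008: 2008-10-22.
4th Wednesday of November 2008: 2008-11-26.
December 2008 — 4th Wednesday is 2008-12-24.
January 2009 — 4th Wednesday is 2009-01-28.

2009-01-28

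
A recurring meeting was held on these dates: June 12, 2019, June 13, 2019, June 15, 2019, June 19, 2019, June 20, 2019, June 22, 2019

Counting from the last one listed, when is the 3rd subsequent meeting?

June 29, 2019

Every event lands on a Wednesday or Thursday or Saturday (gaps cycle 1, 2, 4, 1, 2).
So the schedule is: every Wednesday, Thursday and Saturday.
The following Wednesday is June 26, 2019.
Next Thursday: June 27, 2019.
Next Saturday: June 29, 2019.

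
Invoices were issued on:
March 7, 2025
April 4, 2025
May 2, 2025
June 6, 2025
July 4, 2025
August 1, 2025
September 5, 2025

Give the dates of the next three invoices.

October 3, 2025; November 7, 2025; December 5, 2025

All dates are Fridays, 28, 28, 35, 28, 28, 35 days apart.
Specifically, the 1st Friday of each month.
October 2025 — 1st Friday is October 3, 2025.
1st Friday of November 2025: November 7, 2025.
December 2025 — 1st Friday is December 5, 2025.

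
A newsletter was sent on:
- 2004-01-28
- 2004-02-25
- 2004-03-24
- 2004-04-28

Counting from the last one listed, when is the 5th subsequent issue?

2004-09-22

All dates are Wednesdays, 28, 28, 35 days apart.
Specifically, the 4th Wednesday of each month.
4th Wednesday of May 2004: 2004-05-26.
4th Wednesday of June 2004: 2004-06-23.
July 2004 — 4th Wednesday is 2004-07-28.
August 2004 — 4th Wednesday is 2004-08-25.
September 2004 — 4th Wednesday is 2004-09-22.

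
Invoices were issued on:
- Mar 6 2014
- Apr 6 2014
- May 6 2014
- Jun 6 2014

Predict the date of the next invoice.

Jul 6 2014

The day-of-month is always 6 (31, 30, 31 days between events).
So this recurs on the 6th of each month.
Next: July 2014 → Jul 6 2014.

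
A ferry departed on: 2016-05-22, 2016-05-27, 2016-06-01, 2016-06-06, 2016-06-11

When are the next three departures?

2016-06-16, 2016-06-21, 2016-06-26

The spacing is 5, 5, 5, 5 days — always 5 days.
2016-06-11 + 5 days = 2016-06-16.
2016-06-16 + 5 days = 2016-06-21.
2016-06-21 + 5 days = 2016-06-26.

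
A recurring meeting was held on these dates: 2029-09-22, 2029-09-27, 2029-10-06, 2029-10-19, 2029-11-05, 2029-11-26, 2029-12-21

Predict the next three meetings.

2030-01-19, 2030-02-21, 2030-03-30

The spacing grows by 4 each time: 5, 9, 13, 17, 21, 25 days.
Next gap: 29 days. 2029-12-21 + 29 days = 2030-01-19.
Next gap: 33 days. 2030-01-19 + 33 days = 2030-02-21.
Next gap: 37 days. 2030-02-21 + 37 days = 2030-03-30.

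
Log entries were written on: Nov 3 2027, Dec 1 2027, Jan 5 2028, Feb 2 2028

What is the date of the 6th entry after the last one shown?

Aug 2 2028

All dates are Wednesdays, 28, 35, 28 days apart.
Specifically, the 1st Wednesday of each month.
March 2028 — 1st Wednesday is Mar 1 2028.
1st Wednesday of April 2028: Apr 5 2028.
May 2028 — 1st Wednesday is May 3 2028.
June 2028 — 1st Wednesday is Jun 7 2028.
1st Wednesday of July 2028: Jul 5 2028.
August 2028 — 1st Wednesday is Aug 2 2028.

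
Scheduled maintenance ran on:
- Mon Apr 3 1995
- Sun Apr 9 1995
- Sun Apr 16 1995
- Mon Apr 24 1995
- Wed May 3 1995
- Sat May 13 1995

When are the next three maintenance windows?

Intervals are 6, 7, 8, 9, 10 days — an arithmetic progression with common difference 1.
Next gap: 11 days. Sat May 13 1995 + 11 days = Wed May 24 1995.
Next gap: 12 days. Wed May 24 1995 + 12 days = Mon Jun 5 1995.
Next gap: 13 days. Mon Jun 5 1995 + 13 days = Sun Jun 18 1995.

Wed May 24 1995, Mon Jun 5 1995, Sun Jun 18 1995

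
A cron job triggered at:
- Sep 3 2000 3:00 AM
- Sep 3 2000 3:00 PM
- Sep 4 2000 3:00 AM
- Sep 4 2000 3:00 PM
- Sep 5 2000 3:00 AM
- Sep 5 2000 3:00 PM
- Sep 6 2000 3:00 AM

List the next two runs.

The interval is a steady 12 hours (12, 12, 12, 12, 12, 12).
Sep 6 2000 3:00 AM + 12 h = Sep 6 2000 3:00 PM.
Sep 6 2000 3:00 PM + 12 h = Sep 7 2000 3:00 AM.

Sep 6 2000 3:00 PM, Sep 7 2000 3:00 AM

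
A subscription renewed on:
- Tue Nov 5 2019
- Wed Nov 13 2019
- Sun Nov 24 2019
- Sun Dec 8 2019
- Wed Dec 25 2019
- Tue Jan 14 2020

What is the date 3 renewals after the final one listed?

The spacing grows by 3 each time: 8, 11, 14, 17, 20 days.
Next gap: 23 days. Tue Jan 14 2020 + 23 days = Thu Feb 6 2020.
Next gap: 26 days. Thu Feb 6 2020 + 26 days = Tue Mar 3 2020.
Next gap: 29 days. Tue Mar 3 2020 + 29 days = Wed Apr 1 2020.

Wed Apr 1 2020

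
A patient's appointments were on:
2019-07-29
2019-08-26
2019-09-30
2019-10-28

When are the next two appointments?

2019-11-25, 2019-12-30

All Mondays; the gaps (28, 35, 28) vary with month length.
This is the last Monday of each month.
November 2019 ends with Monday 2019-11-25.
Last Monday of December 2019: 2019-12-30.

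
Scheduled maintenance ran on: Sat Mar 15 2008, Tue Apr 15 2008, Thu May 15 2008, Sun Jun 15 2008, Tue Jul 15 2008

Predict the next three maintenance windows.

Fri Aug 15 2008, Mon Sep 15 2008, Wed Oct 15 2008

Each date is the 15th; the gaps (31, 30, 31, 30) track the month lengths.
The rule is the 15th of each month.
August 2008: Fri Aug 15 2008.
September 2008: Mon Sep 15 2008.
October 2008: Wed Oct 15 2008.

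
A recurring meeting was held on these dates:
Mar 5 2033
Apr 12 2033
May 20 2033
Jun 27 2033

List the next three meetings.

Aug 4 2033, Sep 11 2033, Oct 19 2033

The spacing is 38, 38, 38 days — always 38 days.
Jun 27 2033 + 38 days = Aug 4 2033.
Aug 4 2033 + 38 days = Sep 11 2033.
Sep 11 2033 + 38 days = Oct 19 2033.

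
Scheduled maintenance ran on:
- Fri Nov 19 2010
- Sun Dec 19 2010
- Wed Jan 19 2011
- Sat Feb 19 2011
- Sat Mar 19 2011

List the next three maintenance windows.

Each date is the 19th; the gaps (30, 31, 31, 28) track the month lengths.
The rule is the 19th of each month.
Next: April 2011 → Tue Apr 19 2011.
May 2011: Thu May 19 2011.
June 2011: Sun Jun 19 2011.

Tue Apr 19 2011, Thu May 19 2011, Sun Jun 19 2011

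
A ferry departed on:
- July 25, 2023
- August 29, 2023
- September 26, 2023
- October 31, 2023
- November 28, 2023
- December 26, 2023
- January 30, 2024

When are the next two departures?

Every date is a Tuesday; gaps 35, 28, 35, 28, 28, 35 days.
Each is the last Tuesday of its month (at least one falls on the 29th or later, ruling out '4th Tuesday').
Last Tuesday of February 2024: February 27, 2024.
Last Tuesday of March 2024: March 26, 2024.

February 27, 2024; March 26, 2024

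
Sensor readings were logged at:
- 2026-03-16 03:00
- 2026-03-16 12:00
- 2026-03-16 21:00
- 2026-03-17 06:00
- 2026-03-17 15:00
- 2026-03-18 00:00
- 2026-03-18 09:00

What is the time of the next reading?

2026-03-18 18:00

Spacing: 9, 9, 9, 9, 9, 9 h — constant 9 h.
2026-03-18 09:00 + 9 h = 2026-03-18 18:00.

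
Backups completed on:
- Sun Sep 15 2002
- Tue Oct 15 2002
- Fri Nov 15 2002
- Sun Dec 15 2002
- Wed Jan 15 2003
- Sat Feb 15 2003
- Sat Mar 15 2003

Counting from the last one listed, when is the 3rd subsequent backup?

Each date is the 15th; the gaps (30, 31, 30, 31, 31, 28) track the month lengths.
The rule is the 15th of each month.
Next: April 2003 → Tue Apr 15 2003.
Next: May 2003 → Thu May 15 2003.
June 2003: Sun Jun 15 2003.

Sun Jun 15 2003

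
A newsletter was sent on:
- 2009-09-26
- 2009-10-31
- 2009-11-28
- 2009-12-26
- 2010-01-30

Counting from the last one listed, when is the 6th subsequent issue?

All Saturdays; the gaps (35, 28, 28, 35) vary with month length.
This is the last Saturday of each month.
Last Saturday of February 2010: 2010-02-27.
Last Saturday of March 2010: 2010-03-27.
Last Saturday of April 2010: 2010-04-24.
May 2010 ends with Saturday 2010-05-29.
Last Saturday of June 2010: 2010-06-26.
July 2010 ends with Saturday 2010-07-31.

2010-07-31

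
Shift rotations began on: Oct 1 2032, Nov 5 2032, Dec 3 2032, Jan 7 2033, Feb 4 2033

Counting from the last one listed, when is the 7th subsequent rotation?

Gaps: 35, 28, 35, 28 days — a mix of 28 and 35. Every date is a Friday.
Each is the 1st Friday of its month.
1st Friday of March 2033: Mar 4 2033.
April 2033 — 1st Friday is Apr 1 2033.
May 2033 — 1st Friday is May 6 2033.
June 2033 — 1st Friday is Jun 3 2033.
1st Friday of July 2033: Jul 1 2033.
1st Friday of August 2033: Aug 5 2033.
1st Friday of September 2033: Sep 2 2033.

Sep 2 2033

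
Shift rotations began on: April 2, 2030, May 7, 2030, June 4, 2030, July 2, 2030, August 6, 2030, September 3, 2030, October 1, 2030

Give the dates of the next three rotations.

All dates are Tuesdays, 35, 28, 28, 35, 28, 28 days apart.
Specifically, the 1st Tuesday of each month.
November 2030 — 1st Tuesday is November 5, 2030.
December 2030 — 1st Tuesday is December 3, 2030.
1st Tuesday of January 2031: January 7, 2031.

November 5, 2030; December 3, 2030; January 7, 2031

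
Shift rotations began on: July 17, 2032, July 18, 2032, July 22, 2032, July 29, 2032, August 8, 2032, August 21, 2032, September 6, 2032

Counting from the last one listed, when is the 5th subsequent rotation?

January 9, 2033

Intervals are 1, 4, 7, 10, 13, 16 days — an arithmetic progression with common difference 3.
Next gap: 19 days. September 6, 2032 + 19 days = September 25, 2032.
Next gap: 22 days. September 25, 2032 + 22 days = October 17, 2032.
Next gap: 25 days. October 17, 2032 + 25 days = November 11, 2032.
Next gap: 28 days. November 11, 2032 + 28 days = December 9, 2032.
Next gap: 31 days. December 9, 2032 + 31 days = January 9, 2033.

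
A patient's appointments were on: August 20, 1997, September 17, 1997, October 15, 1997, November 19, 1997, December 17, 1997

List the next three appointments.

All dates are Wednesdays, 28, 28, 35, 28 days apart.
Specifically, the 3rd Wednesday of each month.
January 1998 — 3rd Wednesday is January 21, 1998.
February 1998 — 3rd Wednesday is February 18, 1998.
3rd Wednesday of March 1998: March 18, 1998.

January 21, 1998; February 18, 1998; March 18, 1998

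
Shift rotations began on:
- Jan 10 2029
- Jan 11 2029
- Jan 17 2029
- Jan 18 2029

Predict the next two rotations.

Every event lands on a Wednesday or Thursday (gaps cycle 1, 6, 1).
So the schedule is: every Wednesday and Thursday.
Next Wednesday: Jan 24 2029.
The following Thursday is Jan 25 2029.

Jan 24 2029, Jan 25 2029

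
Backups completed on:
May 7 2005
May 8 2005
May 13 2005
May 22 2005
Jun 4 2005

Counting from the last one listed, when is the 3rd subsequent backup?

Aug 6 2005

Gaps: 1, 5, 9, 13 days — each gap is 4 larger than the previous one.
Next gap: 17 days. Jun 4 2005 + 17 days = Jun 21 2005.
Next gap: 21 days. Jun 21 2005 + 21 days = Jul 12 2005.
Next gap: 25 days. Jul 12 2005 + 25 days = Aug 6 2005.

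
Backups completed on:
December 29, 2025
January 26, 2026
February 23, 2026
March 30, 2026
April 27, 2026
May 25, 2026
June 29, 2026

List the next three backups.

These are Mondays with 28, 28, 35, 28, 28, 35-day gaps.
Each is the final Monday of its month — December 29, 2025 is past the 28th, so '4th Monday' doesn't fit.
Last Monday of July 2026: July 27, 2026.
Last Monday of August 2026: August 31, 2026.
September 2026 ends with Monday September 28, 2026.

July 27, 2026; August 31, 2026; September 28, 2026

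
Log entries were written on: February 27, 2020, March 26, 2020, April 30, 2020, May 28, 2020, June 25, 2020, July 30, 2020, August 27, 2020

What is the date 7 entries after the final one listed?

March 25, 2021

All Thursdays; the gaps (28, 35, 28, 28, 35, 28) vary with month length.
This is the last Thursday of each month.
September 2020 ends with Thursday September 24, 2020.
Last Thursday of October 2020: October 29, 2020.
November 2020 ends with Thursday November 26, 2020.
December 2020 ends with Thursday December 31, 2020.
Last Thursday of January 2021: January 28, 2021.
Last Thursday of February 2021: February 25, 2021.
March 2021 ends with Thursday March 25, 2021.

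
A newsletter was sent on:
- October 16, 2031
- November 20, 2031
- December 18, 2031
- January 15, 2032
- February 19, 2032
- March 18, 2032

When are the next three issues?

Gaps: 35, 28, 28, 35, 28 days — a mix of 28 and 35. Every date is a Thursday.
Each is the 3rd Thursday of its month.
3rd Thursday of April 2032: April 15, 2032.
May 2032 — 3rd Thursday is May 20, 2032.
June 2032 — 3rd Thursday is June 17, 2032.

April 15, 2032; May 20, 2032; June 17, 2032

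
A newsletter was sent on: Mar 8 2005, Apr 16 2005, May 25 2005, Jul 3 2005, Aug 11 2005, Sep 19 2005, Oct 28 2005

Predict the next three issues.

Gaps between consecutive events: 39, 39, 39, 39, 39, 39 days — a constant 39-day interval.
Oct 28 2005 + 39 days = Dec 6 2005.
Dec 6 2005 + 39 days = Jan 14 2006.
Jan 14 2006 + 39 days = Feb 22 2006.

Dec 6 2005, Jan 14 2006, Feb 22 2006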